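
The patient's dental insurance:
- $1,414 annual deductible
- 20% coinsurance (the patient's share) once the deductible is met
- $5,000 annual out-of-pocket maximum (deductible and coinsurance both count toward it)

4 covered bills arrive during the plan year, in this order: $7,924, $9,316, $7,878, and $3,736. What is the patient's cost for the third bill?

Claim 1 ($7,924): $1,414 to deductible, leaving $6,510; patient's 20% is $1,302. Patient owes $2,716 (running OOP $2,716).
Claim 2 ($9,316): deductible met; 20% of $9,316 = $1,863.20. Patient pays $1,863.20; OOP now $4,579.20.
Claim 3 ($7,878): deductible already satisfied, so patient's share is 20% × $7,878 = $1,575.60. OOP would hit $6,154.80 > $5,000, so the cap limits the patient to $5,000 − $4,579.20 = $420.80.

$420.80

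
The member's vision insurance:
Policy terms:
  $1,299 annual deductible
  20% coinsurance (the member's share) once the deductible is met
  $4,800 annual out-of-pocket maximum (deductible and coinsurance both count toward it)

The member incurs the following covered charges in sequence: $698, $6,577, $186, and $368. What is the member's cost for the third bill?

$37.20

Claim 1 ($698): fully absorbed by the deductible. Member pays $698; OOP now $698.
Claim 2 ($6,577): deductible takes $601, $5,976 remains; coinsurance $5,976 × 20% = $1,195.20. Cost to member: $1,796.20. OOP to date $2,494.20.
Claim 3 ($186): deductible already satisfied, so member's share is 20% × $186 = $37.20. Member owes $37.20 (running OOP $2,531.40).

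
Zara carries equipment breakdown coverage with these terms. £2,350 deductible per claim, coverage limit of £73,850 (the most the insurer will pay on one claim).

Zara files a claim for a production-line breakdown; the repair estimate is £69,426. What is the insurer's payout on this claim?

After the deductible, £69,426 − £2,350 = £67,076 remains.
That's under the £73,850 cap, so the insurer reimburses the full £67,076.

£67,076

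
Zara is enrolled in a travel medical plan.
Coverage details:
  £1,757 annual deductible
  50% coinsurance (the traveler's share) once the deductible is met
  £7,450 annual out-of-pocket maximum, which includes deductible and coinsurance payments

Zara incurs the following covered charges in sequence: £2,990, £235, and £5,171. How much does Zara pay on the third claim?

Bill 1, £2,990: £1,757 to deductible, leaving £1,233; 50% of £1,233 = £616.50. Traveler pays £2,373.50; OOP now £2,373.50.
Bill 2, £235: deductible met; 50% of £235 = £117.50. Traveler owes £117.50 (running OOP £2,491).
Bill 3, £5,171: deductible met; 50% of £5,171 = £2,585.50. Traveler owes £2,585.50 (running OOP £5,076.50).

£2,585.50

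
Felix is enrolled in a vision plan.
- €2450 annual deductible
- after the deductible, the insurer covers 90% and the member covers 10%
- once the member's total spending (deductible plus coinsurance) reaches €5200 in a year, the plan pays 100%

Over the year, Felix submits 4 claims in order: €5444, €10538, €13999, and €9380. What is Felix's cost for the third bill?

#1 (€5444): €2450 to deductible, leaving €2994; coinsurance €2994 × 10% = €299.40. Member owes €2749.40 (running OOP €2749.40).
#2 (€10538): deductible met; 10% of €10538 = €1053.80. Member pays €1053.80; OOP now €3803.20.
#3 (€13999): deductible already satisfied, so member's share is 10% × €13999 = €1399.90. OOP would hit €5203.10 > €5200, so the cap limits the member to €5200 − €3803.20 = €1396.80.

€1396.80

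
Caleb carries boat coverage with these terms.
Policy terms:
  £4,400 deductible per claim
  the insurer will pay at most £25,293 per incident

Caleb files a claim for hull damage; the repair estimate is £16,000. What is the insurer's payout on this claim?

£11,600

Subtract the deductible: £16,000 − £4,400 = £11,600.
That's under the £25,293 cap, so the insurer reimburses the full £11,600.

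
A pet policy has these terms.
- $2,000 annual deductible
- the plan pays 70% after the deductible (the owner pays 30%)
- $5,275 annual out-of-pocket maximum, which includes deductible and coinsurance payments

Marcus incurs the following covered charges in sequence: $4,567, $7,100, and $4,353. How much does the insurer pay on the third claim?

$3,978.10

Claim 1 — $4,567: $2,000 to deductible, leaving $2,567; 30% of $2,567 = $770.10. Cost to owner: $2,770.10. OOP to date $2,770.10. Plan pays $4,567 − $2,770.10 = $1,796.90.
Claim 2 — $7,100: deductible met; 30% of $7,100 = $2,130. Owner owes $2,130 (running OOP $4,900.10). Insurer: $7,100 − $2,130 = $4,970.
Claim 3 — $4,353: 30% coinsurance on $4,353 = $1,305.90. OOP would hit $6,206 > $5,275, so the cap limits the owner to $5,275 − $4,900.10 = $374.90. Plan pays $4,353 − $374.90 = $3,978.10.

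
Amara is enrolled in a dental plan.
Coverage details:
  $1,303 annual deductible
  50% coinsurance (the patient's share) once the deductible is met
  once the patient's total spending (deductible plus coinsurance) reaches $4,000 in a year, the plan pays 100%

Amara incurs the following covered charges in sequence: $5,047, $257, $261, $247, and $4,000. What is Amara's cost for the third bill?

$130.50

Claim 1 ($5,047): $1,303 to deductible, leaving $3,744; coinsurance $3,744 × 50% = $1,872. Cost to patient: $3,175. OOP to date $3,175.
Claim 2 ($257): deductible met; 50% of $257 = $128.50. Patient owes $128.50 (running OOP $3,303.50).
Claim 3 ($261): 50% coinsurance on $261 = $130.50. Patient owes $130.50 (running OOP $3,434).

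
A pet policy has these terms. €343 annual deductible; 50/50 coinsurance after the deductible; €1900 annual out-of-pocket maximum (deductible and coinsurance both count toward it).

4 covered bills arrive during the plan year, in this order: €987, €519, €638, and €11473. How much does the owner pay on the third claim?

Claim 1 — €987: deductible takes €343, €644 remains; coinsurance €644 × 50% = €322. Owner pays €665; OOP now €665.
Claim 2 — €519: deductible already satisfied, so owner's share is 50% × €519 = €259.50. Owner pays €259.50; OOP now €924.50.
Claim 3 — €638: deductible met; 50% of €638 = €319. Owner owes €319 (running OOP €1243.50).

€319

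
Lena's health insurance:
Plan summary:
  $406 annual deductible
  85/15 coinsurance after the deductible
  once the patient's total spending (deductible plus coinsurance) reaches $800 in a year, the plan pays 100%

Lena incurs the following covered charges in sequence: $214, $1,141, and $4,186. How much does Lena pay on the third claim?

Claim 1 ($214): fully absorbed by the deductible. Patient owes $214 (running OOP $214).
Claim 2 ($1,141): $192 to deductible, leaving $949; coinsurance $949 × 15% = $142.35. Patient owes $334.35 (running OOP $548.35).
Claim 3 ($4,186): 15% coinsurance on $4,186 = $627.90. That would push OOP to $1,176.25, over the $800 cap, so patient pays $800 − $548.35 = $251.65.

$251.65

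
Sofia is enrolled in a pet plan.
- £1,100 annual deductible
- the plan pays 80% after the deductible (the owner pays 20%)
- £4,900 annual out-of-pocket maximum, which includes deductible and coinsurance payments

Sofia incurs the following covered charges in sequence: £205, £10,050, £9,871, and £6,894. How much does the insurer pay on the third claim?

£7,902

Claim 1 — £205: fully absorbed by the deductible. Cost to owner: £205. OOP to date £205. Insurer: £205 − £205 = £0.
Claim 2 — £10,050: £895 finishes the deductible; £9,155 goes to coinsurance; 20% of £9,155 = £1,831. Owner pays £2,726; OOP now £2,931. Insurer: £10,050 − £2,726 = £7,324.
Claim 3 — £9,871: deductible already satisfied, so owner's share is 20% × £9,871 = £1,974.20. That would push OOP to £4,905.20, over the £4,900 cap, so owner pays £4,900 − £2,931 = £1,969. Plan pays £9,871 − £1,969 = £7,902.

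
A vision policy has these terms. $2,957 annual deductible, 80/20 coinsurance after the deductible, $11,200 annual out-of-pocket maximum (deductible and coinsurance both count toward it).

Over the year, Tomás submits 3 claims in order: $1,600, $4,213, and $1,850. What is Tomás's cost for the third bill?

Bill 1, $1,600: all of it applies to the deductible. Cost to member: $1,600. OOP to date $1,600.
Bill 2, $4,213: $1,357 finishes the deductible; $2,856 goes to coinsurance; member's 20% is $571.20. Member owes $1,928.20 (running OOP $3,528.20).
Bill 3, $1,850: 20% coinsurance on $1,850 = $370. Member pays $370; OOP now $3,898.20.

$370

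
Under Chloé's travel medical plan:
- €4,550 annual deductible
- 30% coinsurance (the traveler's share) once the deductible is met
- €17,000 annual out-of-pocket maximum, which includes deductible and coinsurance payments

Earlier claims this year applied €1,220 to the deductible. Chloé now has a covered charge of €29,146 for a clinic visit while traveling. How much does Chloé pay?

Deductible still to meet: €4,550 − €1,220 = €3,330.
The remaining €25,816 (= €29,146 − €3,330) moves to coinsurance.
30% of €25,816 = €7,744.80 falls to the traveler.
Traveler responsibility before any cap: €3,330 + €7,744.80 = €11,074.80.
Cumulative spending €1,220 + €11,074.80 = €12,294.80 stays under the €17,000 maximum.

€11,074.80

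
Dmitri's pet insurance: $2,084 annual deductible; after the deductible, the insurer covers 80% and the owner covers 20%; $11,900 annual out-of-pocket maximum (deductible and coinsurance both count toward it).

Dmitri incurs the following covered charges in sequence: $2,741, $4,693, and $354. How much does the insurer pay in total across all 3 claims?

#1 ($2,741): $2,084 finishes the deductible; $657 goes to coinsurance; coinsurance $657 × 20% = $131.40. Cost to owner: $2,215.40. OOP to date $2,215.40. Plan pays $2,741 − $2,215.40 = $525.60.
#2 ($4,693): deductible met; 20% of $4,693 = $938.60. Cost to owner: $938.60. OOP to date $3,154. Insurer: $4,693 − $938.60 = $3,754.40.
#3 ($354): 20% coinsurance on $354 = $70.80. Owner owes $70.80 (running OOP $3,224.80). Insurer: $354 − $70.80 = $283.20.
Insurer total = bills − owner's total = $7,788 − $3,224.80 = $4,563.20.

$4,563.20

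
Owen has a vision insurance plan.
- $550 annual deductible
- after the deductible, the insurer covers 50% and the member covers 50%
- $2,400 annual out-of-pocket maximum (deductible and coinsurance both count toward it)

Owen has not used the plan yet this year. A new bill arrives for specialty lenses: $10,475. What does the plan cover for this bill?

The full $550 deductible is still open; $550 of this bill applies to it.
That leaves $10,475 − $550 = $9,925 for coinsurance.
50% of $9,925 = $4,962.50 falls to the member.
Member responsibility before any cap: $550 + $4,962.50 = $5,512.50.
Year-to-date out-of-pocket would reach $0 + $5,512.50 = $5,512.50, above the $2,400 maximum, so the member pays only $2,400 − $0 = $2,400.
The plan picks up $10,475 − $2,400 = $8,075.

$8,075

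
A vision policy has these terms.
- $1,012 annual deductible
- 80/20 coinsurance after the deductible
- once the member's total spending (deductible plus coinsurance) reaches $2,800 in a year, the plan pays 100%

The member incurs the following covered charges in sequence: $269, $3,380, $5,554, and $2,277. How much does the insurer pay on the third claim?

#1 ($269): entire amount goes to the deductible. Cost to member: $269. OOP to date $269. Insurer: $269 − $269 = $0.
#2 ($3,380): deductible takes $743, $2,637 remains; 20% of $2,637 = $527.40. Member pays $1,270.40; OOP now $1,539.40. Insurer: $3,380 − $1,270.40 = $2,109.60.
#3 ($5,554): deductible already satisfied, so member's share is 20% × $5,554 = $1,110.80. Member pays $1,110.80; OOP now $2,650.20. Insurer: $5,554 − $1,110.80 = $4,443.20.

$4,443.20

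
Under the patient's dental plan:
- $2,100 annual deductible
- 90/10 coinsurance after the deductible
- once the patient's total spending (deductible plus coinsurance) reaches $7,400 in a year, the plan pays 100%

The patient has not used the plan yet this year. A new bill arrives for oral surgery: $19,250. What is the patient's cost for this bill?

$3,815

The full $2,100 deductible is still open; $2,100 of this bill applies to it.
That leaves $19,250 − $2,100 = $17,150 for coinsurance.
Patient's 10% share of $17,150 is $1,715.
Patient responsibility before any cap: $2,100 + $1,715 = $3,815.
Year-to-date out-of-pocket becomes $0 + $3,815 = $3,815, still under the $7,400 maximum, so no cap applies.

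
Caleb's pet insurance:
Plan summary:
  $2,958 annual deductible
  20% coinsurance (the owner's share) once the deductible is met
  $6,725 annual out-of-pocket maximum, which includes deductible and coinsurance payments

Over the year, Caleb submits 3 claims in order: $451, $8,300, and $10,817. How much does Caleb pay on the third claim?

#1 ($451): fully absorbed by the deductible. Owner owes $451 (running OOP $451).
#2 ($8,300): $2,507 finishes the deductible; $5,793 goes to coinsurance; 20% of $5,793 = $1,158.60. Owner pays $3,665.60; OOP now $4,116.60.
#3 ($10,817): deductible already satisfied, so owner's share is 20% × $10,817 = $2,163.40. Owner owes $2,163.40 (running OOP $6,280).

$2,163.40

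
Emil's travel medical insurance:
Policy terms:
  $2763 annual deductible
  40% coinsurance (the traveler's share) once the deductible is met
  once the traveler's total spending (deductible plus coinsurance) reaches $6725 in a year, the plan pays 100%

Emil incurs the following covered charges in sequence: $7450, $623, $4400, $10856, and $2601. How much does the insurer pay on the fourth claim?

$10778

#1 ($7450): deductible takes $2763, $4687 remains; traveler's 40% is $1874.80. Traveler owes $4637.80 (running OOP $4637.80). Plan pays $7450 − $4637.80 = $2812.20.
#2 ($623): deductible already satisfied, so traveler's share is 40% × $623 = $249.20. Cost to traveler: $249.20. OOP to date $4887. Plan pays $623 − $249.20 = $373.80.
#3 ($4400): deductible already satisfied, so traveler's share is 40% × $4400 = $1760. Traveler owes $1760 (running OOP $6647). Plan pays $4400 − $1760 = $2640.
#4 ($10856): deductible met; 40% of $10856 = $4342.40. OOP would hit $10989.40 > $6725, so the cap limits the traveler to $6725 − $6647 = $78. Plan pays $10856 − $78 = $10778.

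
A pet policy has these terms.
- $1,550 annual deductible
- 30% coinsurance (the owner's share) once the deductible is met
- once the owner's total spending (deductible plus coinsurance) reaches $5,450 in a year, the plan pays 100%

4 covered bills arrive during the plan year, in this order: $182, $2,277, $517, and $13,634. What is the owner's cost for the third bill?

Claim 1 — $182: fully absorbed by the deductible. Cost to owner: $182. OOP to date $182.
Claim 2 — $2,277: $1,368 finishes the deductible; $909 goes to coinsurance; 30% of $909 = $272.70. Owner owes $1,640.70 (running OOP $1,822.70).
Claim 3 — $517: deductible already satisfied, so owner's share is 30% × $517 = $155.10. Owner owes $155.10 (running OOP $1,977.80).

$155.10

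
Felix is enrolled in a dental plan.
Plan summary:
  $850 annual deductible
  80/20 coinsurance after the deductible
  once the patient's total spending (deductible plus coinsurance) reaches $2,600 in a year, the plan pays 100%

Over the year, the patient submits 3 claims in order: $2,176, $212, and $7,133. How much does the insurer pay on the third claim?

Claim 1 — $2,176: $850 finishes the deductible; $1,326 goes to coinsurance; 20% of $1,326 = $265.20. Patient pays $1,115.20; OOP now $1,115.20. Insurer: $2,176 − $1,115.20 = $1,060.80.
Claim 2 — $212: 20% coinsurance on $212 = $42.40. Cost to patient: $42.40. OOP to date $1,157.60. Insurer: $212 − $42.40 = $169.60.
Claim 3 — $7,133: 20% coinsurance on $7,133 = $1,426.60. Cost to patient: $1,426.60. OOP to date $2,584.20. Insurer: $7,133 − $1,426.60 = $5,706.40.

$5,706.40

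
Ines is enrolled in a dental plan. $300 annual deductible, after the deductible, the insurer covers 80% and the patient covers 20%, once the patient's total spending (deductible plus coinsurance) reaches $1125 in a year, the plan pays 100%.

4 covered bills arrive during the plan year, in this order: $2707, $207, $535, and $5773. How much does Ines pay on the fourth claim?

$195.20

Bill 1, $2707: $300 finishes the deductible; $2407 goes to coinsurance; coinsurance $2407 × 20% = $481.40. Patient pays $781.40; OOP now $781.40.
Bill 2, $207: 20% coinsurance on $207 = $41.40. Cost to patient: $41.40. OOP to date $822.80.
Bill 3, $535: deductible already satisfied, so patient's share is 20% × $535 = $107. Cost to patient: $107. OOP to date $929.80.
Bill 4, $5773: deductible met; 20% of $5773 = $1154.60. OOP would hit $2084.40 > $1125, so the cap limits the patient to $1125 − $929.80 = $195.20.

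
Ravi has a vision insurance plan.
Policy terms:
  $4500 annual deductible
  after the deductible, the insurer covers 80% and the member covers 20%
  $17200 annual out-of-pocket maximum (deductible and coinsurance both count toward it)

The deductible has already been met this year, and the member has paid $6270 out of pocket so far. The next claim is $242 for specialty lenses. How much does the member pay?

With the deductible met, the entire $242 is subject to coinsurance.
Coinsurance: $242 × 20% = $48.40.
Cumulative spending $6270 + $48.40 = $6318.40 stays under the $17200 maximum.

$48.40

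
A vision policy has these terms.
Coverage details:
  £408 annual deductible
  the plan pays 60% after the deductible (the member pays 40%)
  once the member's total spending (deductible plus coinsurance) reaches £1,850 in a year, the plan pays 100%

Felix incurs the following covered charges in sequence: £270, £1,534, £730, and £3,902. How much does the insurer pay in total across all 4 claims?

Bill 1, £270: entire amount goes to the deductible. Cost to member: £270. OOP to date £270. Insurer: £270 − £270 = £0.
Bill 2, £1,534: deductible takes £138, £1,396 remains; member's 40% is £558.40. Cost to member: £696.40. OOP to date £966.40. Insurer: £1,534 − £696.40 = £837.60.
Bill 3, £730: deductible already satisfied, so member's share is 40% × £730 = £292. Member pays £292; OOP now £1,258.40. Insurer: £730 − £292 = £438.
Bill 4, £3,902: 40% coinsurance on £3,902 = £1,560.80. Adding that to £1,258.40 gives £2,819.20, past the £1,850 cap; member pays only £1,850 − £1,258.40 = £591.60. Plan pays £3,902 − £591.60 = £3,310.40.
Insurer total: £0 + £837.60 + £438 + £3,310.40 = £4,586.

£4,586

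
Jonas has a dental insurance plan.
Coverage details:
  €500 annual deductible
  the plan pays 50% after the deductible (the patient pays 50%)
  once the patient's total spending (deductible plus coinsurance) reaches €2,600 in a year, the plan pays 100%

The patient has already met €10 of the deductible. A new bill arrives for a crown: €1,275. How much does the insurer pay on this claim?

€392.50

€10 of the €500 deductible is already met, leaving €490.
The remaining €785 (= €1,275 − €490) moves to coinsurance.
50% of €785 = €392.50 falls to the patient.
Patient responsibility before any cap: €490 + €392.50 = €882.50.
Cumulative spending €10 + €882.50 = €892.50 stays under the €2,600 maximum.
The insurer covers the remainder: €1,275 − €882.50 = €392.50.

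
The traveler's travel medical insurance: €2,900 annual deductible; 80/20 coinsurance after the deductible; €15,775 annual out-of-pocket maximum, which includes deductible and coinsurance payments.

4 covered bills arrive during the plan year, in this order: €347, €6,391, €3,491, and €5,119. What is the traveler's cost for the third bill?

€698.20

Claim 1 — €347: fully absorbed by the deductible. Traveler pays €347; OOP now €347.
Claim 2 — €6,391: €2,553 to deductible, leaving €3,838; traveler's 20% is €767.60. Cost to traveler: €3,320.60. OOP to date €3,667.60.
Claim 3 — €3,491: 20% coinsurance on €3,491 = €698.20. Traveler pays €698.20; OOP now €4,365.80.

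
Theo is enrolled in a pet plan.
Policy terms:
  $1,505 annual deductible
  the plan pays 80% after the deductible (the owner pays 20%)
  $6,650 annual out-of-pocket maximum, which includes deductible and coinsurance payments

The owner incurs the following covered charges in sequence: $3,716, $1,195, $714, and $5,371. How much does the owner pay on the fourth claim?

#1 ($3,716): $1,505 to deductible, leaving $2,211; owner's 20% is $442.20. Owner pays $1,947.20; OOP now $1,947.20.
#2 ($1,195): deductible met; 20% of $1,195 = $239. Owner pays $239; OOP now $2,186.20.
#3 ($714): deductible already satisfied, so owner's share is 20% × $714 = $142.80. Owner pays $142.80; OOP now $2,329.
#4 ($5,371): deductible met; 20% of $5,371 = $1,074.20. Owner owes $1,074.20 (running OOP $3,403.20).

$1,074.20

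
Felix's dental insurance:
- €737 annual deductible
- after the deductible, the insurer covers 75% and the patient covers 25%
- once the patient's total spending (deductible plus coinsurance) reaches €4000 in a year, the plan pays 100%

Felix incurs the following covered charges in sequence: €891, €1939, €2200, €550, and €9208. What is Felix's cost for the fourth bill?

Claim 1 — €891: €737 finishes the deductible; €154 goes to coinsurance; 25% of €154 = €38.50. Patient owes €775.50 (running OOP €775.50).
Claim 2 — €1939: deductible already satisfied, so patient's share is 25% × €1939 = €484.75. Patient owes €484.75 (running OOP €1260.25).
Claim 3 — €2200: 25% coinsurance on €2200 = €550. Patient owes €550 (running OOP €1810.25).
Claim 4 — €550: deductible already satisfied, so patient's share is 25% × €550 = €137.50. Cost to patient: €137.50. OOP to date €1947.75.

€137.50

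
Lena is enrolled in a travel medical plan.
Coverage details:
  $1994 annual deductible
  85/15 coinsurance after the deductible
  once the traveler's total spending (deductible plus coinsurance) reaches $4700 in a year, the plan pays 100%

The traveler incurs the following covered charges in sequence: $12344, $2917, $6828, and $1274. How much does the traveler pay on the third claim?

#1 ($12344): $1994 finishes the deductible; $10350 goes to coinsurance; 15% of $10350 = $1552.50. Traveler owes $3546.50 (running OOP $3546.50).
#2 ($2917): deductible met; 15% of $2917 = $437.55. Cost to traveler: $437.55. OOP to date $3984.05.
#3 ($6828): deductible met; 15% of $6828 = $1024.20. OOP would hit $5008.25 > $4700, so the cap limits the traveler to $4700 − $3984.05 = $715.95.

$715.95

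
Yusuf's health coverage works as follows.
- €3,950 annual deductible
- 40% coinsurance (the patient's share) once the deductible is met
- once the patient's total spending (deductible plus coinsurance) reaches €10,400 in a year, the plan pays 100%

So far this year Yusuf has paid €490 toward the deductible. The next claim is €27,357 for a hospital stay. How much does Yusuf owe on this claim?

Remaining deductible: €3,950 − €490 = €3,460.
The remaining €23,897 (= €27,357 − €3,460) moves to coinsurance.
Coinsurance: €23,897 × 40% = €9,558.80.
Patient responsibility before any cap: €3,460 + €9,558.80 = €13,018.80.
That would bring total out-of-pocket to €13,508.80, past the €10,400 cap. The patient is capped at €10,400 − €490 = €9,910 on this claim.

€9,910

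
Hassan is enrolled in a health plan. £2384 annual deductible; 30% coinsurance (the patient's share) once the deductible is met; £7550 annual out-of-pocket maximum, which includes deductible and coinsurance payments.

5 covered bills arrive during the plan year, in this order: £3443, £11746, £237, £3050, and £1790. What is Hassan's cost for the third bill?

Claim 1 — £3443: deductible takes £2384, £1059 remains; 30% of £1059 = £317.70. Patient pays £2701.70; OOP now £2701.70.
Claim 2 — £11746: 30% coinsurance on £11746 = £3523.80. Cost to patient: £3523.80. OOP to date £6225.50.
Claim 3 — £237: deductible met; 30% of £237 = £71.10. Patient owes £71.10 (running OOP £6296.60).

£71.10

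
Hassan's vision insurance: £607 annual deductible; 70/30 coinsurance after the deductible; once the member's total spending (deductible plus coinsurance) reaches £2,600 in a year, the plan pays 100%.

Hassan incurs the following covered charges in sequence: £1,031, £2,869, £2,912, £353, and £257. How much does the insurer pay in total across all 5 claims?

£4,822

Bill 1, £1,031: £607 finishes the deductible; £424 goes to coinsurance; coinsurance £424 × 30% = £127.20. Cost to member: £734.20. OOP to date £734.20. Plan pays £1,031 − £734.20 = £296.80.
Bill 2, £2,869: deductible met; 30% of £2,869 = £860.70. Member pays £860.70; OOP now £1,594.90. Insurer: £2,869 − £860.70 = £2,008.30.
Bill 3, £2,912: 30% coinsurance on £2,912 = £873.60. Member pays £873.60; OOP now £2,468.50. Plan pays £2,912 − £873.60 = £2,038.40.
Bill 4, £353: deductible already satisfied, so member's share is 30% × £353 = £105.90. Cost to member: £105.90. OOP to date £2,574.40. Plan pays £353 − £105.90 = £247.10.
Bill 5, £257: deductible met; 30% of £257 = £77.10. OOP would hit £2,651.50 > £2,600, so the cap limits the member to £2,600 − £2,574.40 = £25.60. Plan pays £257 − £25.60 = £231.40.
Insurer total = bills − member's total = £7,422 − £2,600 = £4,822.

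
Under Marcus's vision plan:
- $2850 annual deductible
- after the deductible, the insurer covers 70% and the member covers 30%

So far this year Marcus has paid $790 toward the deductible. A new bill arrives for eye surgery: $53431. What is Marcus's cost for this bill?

Deductible still to meet: $2850 − $790 = $2060.
The remaining $51371 (= $53431 − $2060) moves to coinsurance.
30% of $51371 = $15411.30 falls to the member.
So the member owes $2060 + $15411.30 = $17471.30.

$17471.30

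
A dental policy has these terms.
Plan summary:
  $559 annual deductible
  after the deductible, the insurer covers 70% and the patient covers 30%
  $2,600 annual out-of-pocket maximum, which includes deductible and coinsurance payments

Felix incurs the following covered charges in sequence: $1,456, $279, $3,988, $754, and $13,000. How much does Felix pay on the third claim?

$1,196.40

Claim 1 ($1,456): deductible takes $559, $897 remains; 30% of $897 = $269.10. Cost to patient: $828.10. OOP to date $828.10.
Claim 2 ($279): deductible met; 30% of $279 = $83.70. Patient pays $83.70; OOP now $911.80.
Claim 3 ($3,988): 30% coinsurance on $3,988 = $1,196.40. Cost to patient: $1,196.40. OOP to date $2,108.20.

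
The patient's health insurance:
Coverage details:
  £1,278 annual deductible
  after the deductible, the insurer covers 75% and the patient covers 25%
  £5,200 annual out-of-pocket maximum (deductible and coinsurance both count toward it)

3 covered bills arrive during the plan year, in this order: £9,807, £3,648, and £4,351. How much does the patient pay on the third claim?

£877.75

#1 (£9,807): deductible takes £1,278, £8,529 remains; 25% of £8,529 = £2,132.25. Patient owes £3,410.25 (running OOP £3,410.25).
#2 (£3,648): deductible already satisfied, so patient's share is 25% × £3,648 = £912. Cost to patient: £912. OOP to date £4,322.25.
#3 (£4,351): deductible already satisfied, so patient's share is 25% × £4,351 = £1,087.75. That would push OOP to £5,410, over the £5,200 cap, so patient pays £5,200 − £4,322.25 = £877.75.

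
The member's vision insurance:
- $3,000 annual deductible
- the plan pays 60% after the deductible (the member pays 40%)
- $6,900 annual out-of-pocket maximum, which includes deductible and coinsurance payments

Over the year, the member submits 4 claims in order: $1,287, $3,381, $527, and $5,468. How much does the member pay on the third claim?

$210.80

Claim 1 — $1,287: fully absorbed by the deductible. Cost to member: $1,287. OOP to date $1,287.
Claim 2 — $3,381: $1,713 finishes the deductible; $1,668 goes to coinsurance; coinsurance $1,668 × 40% = $667.20. Member pays $2,380.20; OOP now $3,667.20.
Claim 3 — $527: deductible already satisfied, so member's share is 40% × $527 = $210.80. Member owes $210.80 (running OOP $3,878).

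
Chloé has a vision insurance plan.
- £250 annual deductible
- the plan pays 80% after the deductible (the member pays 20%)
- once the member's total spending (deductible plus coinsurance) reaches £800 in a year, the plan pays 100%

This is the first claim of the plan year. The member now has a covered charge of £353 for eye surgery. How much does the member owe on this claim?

£270.60

Deductible not yet touched, so the first £250 of the bill goes to the deductible.
The remaining £103 (= £353 − £250) moves to coinsurance.
Member's 20% share of £103 is £20.60.
That puts the member's cost at £250 + £20.60 = £270.60 before any cap.
Year-to-date out-of-pocket becomes £0 + £270.60 = £270.60, still under the £800 maximum, so no cap applies.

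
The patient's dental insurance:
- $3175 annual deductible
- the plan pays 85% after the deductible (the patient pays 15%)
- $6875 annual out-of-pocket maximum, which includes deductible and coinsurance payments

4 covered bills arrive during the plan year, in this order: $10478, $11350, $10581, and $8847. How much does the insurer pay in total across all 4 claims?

$34381

Bill 1, $10478: $3175 to deductible, leaving $7303; 15% of $7303 = $1095.45. Patient owes $4270.45 (running OOP $4270.45). Plan pays $10478 − $4270.45 = $6207.55.
Bill 2, $11350: deductible met; 15% of $11350 = $1702.50. Patient owes $1702.50 (running OOP $5972.95). Insurer: $11350 − $1702.50 = $9647.50.
Bill 3, $10581: deductible met; 15% of $10581 = $1587.15. Adding that to $5972.95 gives $7560.10, past the $6875 cap; patient pays only $6875 − $5972.95 = $902.05. Insurer: $10581 − $902.05 = $9678.95.
Bill 4, $8847: deductible met; 15% of $8847 = $1327.05. Adding that to $6875 gives $8202.05, past the $6875 cap; patient pays only $6875 − $6875 = $0. Plan pays $8847 − $0 = $8847.
Insurer total = bills − patient's total = $41256 − $6875 = $34381.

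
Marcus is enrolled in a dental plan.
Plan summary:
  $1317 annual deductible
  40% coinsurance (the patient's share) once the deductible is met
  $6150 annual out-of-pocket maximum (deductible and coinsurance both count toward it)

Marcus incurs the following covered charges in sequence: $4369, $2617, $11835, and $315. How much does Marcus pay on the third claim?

$2565.40

#1 ($4369): $1317 finishes the deductible; $3052 goes to coinsurance; 40% of $3052 = $1220.80. Patient pays $2537.80; OOP now $2537.80.
#2 ($2617): deductible met; 40% of $2617 = $1046.80. Patient owes $1046.80 (running OOP $3584.60).
#3 ($11835): deductible already satisfied, so patient's share is 40% × $11835 = $4734. OOP would hit $8318.60 > $6150, so the cap limits the patient to $6150 − $3584.60 = $2565.40.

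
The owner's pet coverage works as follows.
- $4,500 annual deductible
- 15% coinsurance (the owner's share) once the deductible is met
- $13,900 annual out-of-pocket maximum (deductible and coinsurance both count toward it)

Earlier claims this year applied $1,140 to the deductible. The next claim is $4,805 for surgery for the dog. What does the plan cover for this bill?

$1,228.25

$1,140 of the $4,500 deductible is already met, leaving $3,360.
After the $3,360 deductible portion, $4,805 − $3,360 = $1,445 is subject to coinsurance.
Coinsurance: $1,445 × 15% = $216.75.
So the owner owes $3,360 + $216.75 = $3,576.75 before any cap.
Cumulative spending $1,140 + $3,576.75 = $4,716.75 stays under the $13,900 maximum.
The plan picks up $4,805 − $3,576.75 = $1,228.25.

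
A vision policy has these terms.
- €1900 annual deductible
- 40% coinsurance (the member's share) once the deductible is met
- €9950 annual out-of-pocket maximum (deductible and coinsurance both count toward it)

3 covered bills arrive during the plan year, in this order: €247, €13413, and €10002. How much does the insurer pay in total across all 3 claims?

€13712

#1 (€247): fully absorbed by the deductible. Cost to member: €247. OOP to date €247. Plan pays €247 − €247 = €0.
#2 (€13413): €1653 to deductible, leaving €11760; 40% of €11760 = €4704. Cost to member: €6357. OOP to date €6604. Plan pays €13413 − €6357 = €7056.
#3 (€10002): deductible met; 40% of €10002 = €4000.80. That would push OOP to €10604.80, over the €9950 cap, so member pays €9950 − €6604 = €3346. Plan pays €10002 − €3346 = €6656.
Insurer total: €0 + €7056 + €6656 = €13712.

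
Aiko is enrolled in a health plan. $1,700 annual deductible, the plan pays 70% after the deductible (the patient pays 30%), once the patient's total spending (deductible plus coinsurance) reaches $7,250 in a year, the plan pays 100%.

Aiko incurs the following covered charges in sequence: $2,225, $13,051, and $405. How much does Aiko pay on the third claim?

Claim 1 ($2,225): $1,700 finishes the deductible; $525 goes to coinsurance; patient's 30% is $157.50. Cost to patient: $1,857.50. OOP to date $1,857.50.
Claim 2 ($13,051): deductible already satisfied, so patient's share is 30% × $13,051 = $3,915.30. Patient pays $3,915.30; OOP now $5,772.80.
Claim 3 ($405): 30% coinsurance on $405 = $121.50. Cost to patient: $121.50. OOP to date $5,894.30.

$121.50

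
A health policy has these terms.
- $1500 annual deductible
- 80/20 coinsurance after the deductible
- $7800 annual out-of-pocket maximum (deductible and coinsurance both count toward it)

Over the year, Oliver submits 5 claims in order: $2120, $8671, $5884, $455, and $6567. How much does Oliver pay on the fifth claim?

Claim 1 — $2120: $1500 finishes the deductible; $620 goes to coinsurance; coinsurance $620 × 20% = $124. Patient owes $1624 (running OOP $1624).
Claim 2 — $8671: deductible met; 20% of $8671 = $1734.20. Cost to patient: $1734.20. OOP to date $3358.20.
Claim 3 — $5884: deductible already satisfied, so patient's share is 20% × $5884 = $1176.80. Cost to patient: $1176.80. OOP to date $4535.
Claim 4 — $455: deductible met; 20% of $455 = $91. Patient owes $91 (running OOP $4626).
Claim 5 — $6567: deductible met; 20% of $6567 = $1313.40. Cost to patient: $1313.40. OOP to date $5939.40.

$1313.40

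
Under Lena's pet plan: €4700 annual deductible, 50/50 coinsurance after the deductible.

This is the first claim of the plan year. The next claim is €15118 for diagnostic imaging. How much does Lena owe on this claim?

Nothing has been paid toward the €4700 deductible, so the first €4700 of this charge is applied there.
That leaves €15118 − €4700 = €10418 for coinsurance.
50% of €10418 = €5209 falls to the owner.
So the owner owes €4700 + €5209 = €9909.

€9909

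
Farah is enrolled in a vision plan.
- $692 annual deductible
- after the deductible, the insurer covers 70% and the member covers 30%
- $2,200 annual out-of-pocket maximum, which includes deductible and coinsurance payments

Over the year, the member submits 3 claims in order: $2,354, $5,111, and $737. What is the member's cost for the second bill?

#1 ($2,354): $692 to deductible, leaving $1,662; 30% of $1,662 = $498.60. Cost to member: $1,190.60. OOP to date $1,190.60.
#2 ($5,111): deductible already satisfied, so member's share is 30% × $5,111 = $1,533.30. That would push OOP to $2,723.90, over the $2,200 cap, so member pays $2,200 − $1,190.60 = $1,009.40.

$1,009.40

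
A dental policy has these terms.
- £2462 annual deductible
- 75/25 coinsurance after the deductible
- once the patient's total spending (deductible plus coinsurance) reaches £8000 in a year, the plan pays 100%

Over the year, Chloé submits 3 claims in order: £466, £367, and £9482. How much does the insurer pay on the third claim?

Bill 1, £466: fully absorbed by the deductible. Cost to patient: £466. OOP to date £466. Plan pays £466 − £466 = £0.
Bill 2, £367: all of it applies to the deductible. Patient owes £367 (running OOP £833). Insurer: £367 − £367 = £0.
Bill 3, £9482: deductible takes £1629, £7853 remains; 25% of £7853 = £1963.25. Patient owes £3592.25 (running OOP £4425.25). Insurer: £9482 − £3592.25 = £5889.75.

£5889.75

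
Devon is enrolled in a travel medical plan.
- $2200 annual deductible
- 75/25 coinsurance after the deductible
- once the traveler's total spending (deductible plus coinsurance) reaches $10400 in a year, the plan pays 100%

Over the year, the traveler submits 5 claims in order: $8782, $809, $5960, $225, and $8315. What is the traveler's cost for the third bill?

Bill 1, $8782: $2200 finishes the deductible; $6582 goes to coinsurance; coinsurance $6582 × 25% = $1645.50. Traveler owes $3845.50 (running OOP $3845.50).
Bill 2, $809: deductible met; 25% of $809 = $202.25. Traveler pays $202.25; OOP now $4047.75.
Bill 3, $5960: deductible already satisfied, so traveler's share is 25% × $5960 = $1490. Traveler pays $1490; OOP now $5537.75.

$1490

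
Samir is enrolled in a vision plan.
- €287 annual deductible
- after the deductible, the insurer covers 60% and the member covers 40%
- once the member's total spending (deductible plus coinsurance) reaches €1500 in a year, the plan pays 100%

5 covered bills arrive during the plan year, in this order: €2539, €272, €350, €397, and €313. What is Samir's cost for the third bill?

€140

Bill 1, €2539: deductible takes €287, €2252 remains; coinsurance €2252 × 40% = €900.80. Member pays €1187.80; OOP now €1187.80.
Bill 2, €272: 40% coinsurance on €272 = €108.80. Cost to member: €108.80. OOP to date €1296.60.
Bill 3, €350: 40% coinsurance on €350 = €140. Member pays €140; OOP now €1436.60.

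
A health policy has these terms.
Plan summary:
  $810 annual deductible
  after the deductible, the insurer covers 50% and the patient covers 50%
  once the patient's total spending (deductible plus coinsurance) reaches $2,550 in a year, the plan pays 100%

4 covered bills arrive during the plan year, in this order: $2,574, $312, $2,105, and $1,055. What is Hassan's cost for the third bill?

Bill 1, $2,574: deductible takes $810, $1,764 remains; patient's 50% is $882. Cost to patient: $1,692. OOP to date $1,692.
Bill 2, $312: deductible met; 50% of $312 = $156. Patient pays $156; OOP now $1,848.
Bill 3, $2,105: deductible met; 50% of $2,105 = $1,052.50. That would push OOP to $2,900.50, over the $2,550 cap, so patient pays $2,550 − $1,848 = $702.

$702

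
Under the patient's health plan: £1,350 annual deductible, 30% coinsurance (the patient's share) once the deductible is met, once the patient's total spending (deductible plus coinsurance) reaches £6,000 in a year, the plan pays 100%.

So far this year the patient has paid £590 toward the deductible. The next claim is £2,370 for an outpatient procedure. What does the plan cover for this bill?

Deductible still to meet: £1,350 − £590 = £760.
That leaves £2,370 − £760 = £1,610 for coinsurance.
Patient's 30% share of £1,610 is £483.
That puts the patient's cost at £760 + £483 = £1,243 before any cap.
Cumulative spending £590 + £1,243 = £1,833 stays under the £6,000 maximum.
The insurer covers the remainder: £2,370 − £1,243 = £1,127.

£1,127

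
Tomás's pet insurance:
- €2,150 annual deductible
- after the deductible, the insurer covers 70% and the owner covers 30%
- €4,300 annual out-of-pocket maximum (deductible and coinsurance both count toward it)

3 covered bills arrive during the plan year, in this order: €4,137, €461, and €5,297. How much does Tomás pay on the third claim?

€1,415.60

Bill 1, €4,137: deductible takes €2,150, €1,987 remains; owner's 30% is €596.10. Owner owes €2,746.10 (running OOP €2,746.10).
Bill 2, €461: deductible met; 30% of €461 = €138.30. Owner owes €138.30 (running OOP €2,884.40).
Bill 3, €5,297: deductible met; 30% of €5,297 = €1,589.10. Adding that to €2,884.40 gives €4,473.50, past the €4,300 cap; owner pays only €4,300 − €2,884.40 = €1,415.60.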